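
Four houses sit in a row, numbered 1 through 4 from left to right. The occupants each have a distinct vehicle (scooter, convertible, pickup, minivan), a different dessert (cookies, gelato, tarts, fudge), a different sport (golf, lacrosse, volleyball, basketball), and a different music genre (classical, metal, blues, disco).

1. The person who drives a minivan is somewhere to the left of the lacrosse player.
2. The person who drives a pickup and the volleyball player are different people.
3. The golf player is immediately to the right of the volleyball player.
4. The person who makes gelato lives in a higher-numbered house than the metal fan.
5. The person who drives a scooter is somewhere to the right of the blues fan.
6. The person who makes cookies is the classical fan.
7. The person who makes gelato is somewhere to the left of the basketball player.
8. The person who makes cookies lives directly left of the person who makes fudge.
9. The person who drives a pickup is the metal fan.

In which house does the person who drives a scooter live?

House 1 sport: only volleyball fits.
From clue 3, the golf player must be in house 2.
By clue 9, the person who drives a pickup is in house 2.
The metal fan is in house 2 (clue 9).
House 4 music genre: only disco fits.
Clue 4: the person who makes gelato is in house 3.
Clue 7 places the basketball player in house 4.
That leaves lacrosse as the sport for house 3.
By clue 1, the person who drives a minivan is in house 1.
The classical fan is in house 1 (clue 6).
Clue 8 places the person who makes fudge in house 2.
House 1's dessert must be cookies (nothing else left).
House 4 dessert: only tarts fits.
House 3 music genre: only blues fits.
Clue 5 places the person who drives a scooter in house 4.
That leaves convertible as the vehicle for house 3.
So: house 1 = minivan/cookies/volleyball/classical, house 2 = pickup/fudge/golf/metal, house 3 = convertible/gelato/lacrosse/blues, house 4 = scooter/tarts/basketball/disco.

4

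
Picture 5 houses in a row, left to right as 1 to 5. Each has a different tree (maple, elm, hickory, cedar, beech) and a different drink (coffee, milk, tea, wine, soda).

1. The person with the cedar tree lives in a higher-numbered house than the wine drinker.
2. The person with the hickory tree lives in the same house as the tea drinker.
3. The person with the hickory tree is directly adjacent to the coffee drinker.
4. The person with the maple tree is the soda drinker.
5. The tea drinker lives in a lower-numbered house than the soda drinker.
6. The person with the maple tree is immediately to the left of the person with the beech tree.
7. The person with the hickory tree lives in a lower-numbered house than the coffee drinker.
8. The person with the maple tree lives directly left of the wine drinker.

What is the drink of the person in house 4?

wine

House 5 drink: only milk fits.
House 1 drink: only tea fits.
House 4 drink: only wine fits.
Clue 1: the person with the cedar tree is in house 5.
The person with the hickory tree is in house 1 (clue 2).
From clue 3, the coffee drinker must be in house 2.
The person with the maple tree is in house 3 (clue 8).
House 2 tree: only elm fits.
House 4 tree: only beech fits.
House 3 drink: only soda fits.
So: house 1 = hickory/tea, house 2 = elm/coffee, house 3 = maple/soda, house 4 = beech/wine, house 5 = cedar/milk.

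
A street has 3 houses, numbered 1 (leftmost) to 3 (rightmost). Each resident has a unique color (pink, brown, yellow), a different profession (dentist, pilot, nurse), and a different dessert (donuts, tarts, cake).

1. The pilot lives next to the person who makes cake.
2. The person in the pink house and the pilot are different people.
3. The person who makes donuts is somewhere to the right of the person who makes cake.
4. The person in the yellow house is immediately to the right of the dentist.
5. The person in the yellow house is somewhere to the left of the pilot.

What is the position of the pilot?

3

From clue 5, the person in the yellow house must be in house 2.
Clue 5: the pilot is in house 3.
From clue 1, the person who makes cake must be in house 2.
Clue 2 places the person in the pink house in house 1.
Clue 3 places the person who makes donuts in house 3.
Clue 4: the dentist is in house 1.
House 3 color: only brown fits.
So house 2 gets nurse for profession.
That leaves tarts as the dessert for house 1.
So: house 1 = pink/dentist/tarts, house 2 = yellow/nurse/cake, house 3 = brown/pilot/donuts.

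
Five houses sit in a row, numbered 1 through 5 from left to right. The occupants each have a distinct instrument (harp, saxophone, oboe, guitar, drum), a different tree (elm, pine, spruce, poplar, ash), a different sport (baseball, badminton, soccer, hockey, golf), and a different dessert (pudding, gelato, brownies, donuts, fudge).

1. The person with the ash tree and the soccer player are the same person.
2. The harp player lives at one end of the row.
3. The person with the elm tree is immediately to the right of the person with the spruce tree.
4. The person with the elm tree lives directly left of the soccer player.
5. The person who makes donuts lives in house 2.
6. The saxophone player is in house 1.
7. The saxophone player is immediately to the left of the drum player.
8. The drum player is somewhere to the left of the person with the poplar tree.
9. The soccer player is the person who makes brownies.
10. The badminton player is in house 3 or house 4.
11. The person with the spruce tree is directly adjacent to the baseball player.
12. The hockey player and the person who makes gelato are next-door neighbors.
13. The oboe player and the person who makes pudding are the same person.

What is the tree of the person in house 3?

elm

The person who makes donuts is in house 2 (clue 5).
By clue 6, the saxophone player is in house 1.
From clue 7, the drum player must be in house 2.
So house 5 gets harp for instrument.
The guitar player is narrowed to house 3 or 4; consider each.
Placing it in house 3 leads to a contradiction, so it's in house 4.
That leaves oboe as the instrument for house 3.
By clue 13, the person who makes pudding is in house 3.
House 1's tree must be pine (nothing else left).
House 2's tree must be spruce (nothing else left).
Clue 3 places the person with the elm tree in house 3.
The soccer player is in house 4 (clue 4).
Clue 9 places the person who makes brownies in house 4.
From clue 1, the person with the ash tree must be in house 4.
By clue 12, the hockey player is in house 2.
Clue 12: the person who makes gelato is in house 1.
House 5's tree must be poplar (nothing else left).
House 3 sport: only badminton fits.
The only sport still possible for house 5 is golf.
That leaves fudge as the dessert for house 5.
House 1 sport: only baseball fits.
So: house 1 = saxophone/pine/baseball/gelato, house 2 = drum/spruce/hockey/donuts, house 3 = oboe/elm/badminton/pudding, house 4 = guitar/ash/soccer/brownies, house 5 = harp/poplar/golf/fudge.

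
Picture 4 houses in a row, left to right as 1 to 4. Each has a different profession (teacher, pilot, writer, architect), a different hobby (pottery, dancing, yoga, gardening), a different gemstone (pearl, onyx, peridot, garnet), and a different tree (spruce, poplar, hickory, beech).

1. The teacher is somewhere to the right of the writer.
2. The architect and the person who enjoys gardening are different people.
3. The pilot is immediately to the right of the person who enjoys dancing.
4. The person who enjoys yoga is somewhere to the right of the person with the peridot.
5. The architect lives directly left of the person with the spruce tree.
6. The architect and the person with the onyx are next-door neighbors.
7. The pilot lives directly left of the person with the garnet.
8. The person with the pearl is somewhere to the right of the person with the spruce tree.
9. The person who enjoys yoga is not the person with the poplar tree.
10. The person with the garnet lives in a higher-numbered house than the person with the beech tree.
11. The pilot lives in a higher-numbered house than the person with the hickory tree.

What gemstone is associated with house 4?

garnet

House 4 profession: only teacher fits.
House 4's tree must be poplar (nothing else left).
The architect is narrowed to house 1 or 2; consider each.
Placing it in house 2 leads to a contradiction, so it's in house 1.
The person with the spruce tree is in house 2 (clue 5).
Clue 6: the person with the onyx is in house 2.
So house 1 gets peridot for gemstone.
The only tree still possible for house 1 is hickory.
That leaves beech as the tree for house 3.
By clue 10, the person with the garnet is in house 4.
So house 3 gets pearl for gemstone.
Clue 7: the pilot is in house 3.
House 2 profession: only writer fits.
The person who enjoys dancing is in house 2 (clue 3).
So house 1 gets pottery for hobby.
House 3 hobby: only yoga fits.
House 4 hobby: only gardening fits.
So: house 1 = architect/pottery/peridot/hickory, house 2 = writer/dancing/onyx/spruce, house 3 = pilot/yoga/pearl/beech, house 4 = teacher/gardening/garnet/poplar.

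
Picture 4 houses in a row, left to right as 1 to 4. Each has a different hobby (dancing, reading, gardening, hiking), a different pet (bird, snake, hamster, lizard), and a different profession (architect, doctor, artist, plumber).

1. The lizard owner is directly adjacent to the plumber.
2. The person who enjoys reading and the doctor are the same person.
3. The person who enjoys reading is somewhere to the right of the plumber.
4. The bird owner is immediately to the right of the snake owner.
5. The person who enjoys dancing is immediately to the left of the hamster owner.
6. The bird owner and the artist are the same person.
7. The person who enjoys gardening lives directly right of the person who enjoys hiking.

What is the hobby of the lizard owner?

hiking

The person who enjoys dancing is narrowed to house 1 or 2 or 3; consider each.
Placing it in house 1 and house 2 leads to a contradiction, so it's in house 3.
By clue 5, the hamster owner is in house 4.
The only hobby still possible for house 1 is hiking.
Clue 7 places the person who enjoys gardening in house 2.
So house 4 gets reading for hobby.
Clue 2: the doctor is in house 4.
The bird owner is narrowed to house 2 or 3; consider each.
Placing it in house 2 leads to a contradiction, so it's in house 3.
The snake owner is in house 2 (clue 4).
From clue 6, the artist must be in house 3.
House 1 pet: only lizard fits.
From clue 1, the plumber must be in house 2.
The only profession still possible for house 1 is architect.
So: house 1 = hiking/lizard/architect, house 2 = gardening/snake/plumber, house 3 = dancing/bird/artist, house 4 = reading/hamster/doctor.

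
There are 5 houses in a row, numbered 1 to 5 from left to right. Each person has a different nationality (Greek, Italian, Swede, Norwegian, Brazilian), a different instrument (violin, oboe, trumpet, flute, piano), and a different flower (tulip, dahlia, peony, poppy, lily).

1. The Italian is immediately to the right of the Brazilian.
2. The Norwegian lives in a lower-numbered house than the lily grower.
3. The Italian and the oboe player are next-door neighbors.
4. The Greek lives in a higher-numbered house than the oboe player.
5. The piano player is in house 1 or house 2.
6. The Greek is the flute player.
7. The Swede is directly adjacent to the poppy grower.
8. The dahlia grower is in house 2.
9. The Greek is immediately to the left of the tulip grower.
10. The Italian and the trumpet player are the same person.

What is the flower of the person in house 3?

From clue 8, the dahlia grower must be in house 2.
So house 5 gets Swede for nationality.
That leaves violin as the instrument for house 5.
Clue 7 places the poppy grower in house 4.
House 1 flower: only peony fits.
The Greek is narrowed to house 2 or 4; consider each.
Placing it in house 2 leads to a contradiction, so it's in house 4.
By clue 6, the flute player is in house 4.
Clue 9: the tulip grower is in house 5.
House 3 flower: only lily fits.
That leaves Italian as the nationality for house 3.
The Brazilian is in house 2 (clue 1).
The oboe player is in house 2 (clue 3).
Clue 10 places the trumpet player in house 3.
The only nationality still possible for house 1 is Norwegian.
House 1's instrument must be piano (nothing else left).
So: house 1 = Norwegian/piano/peony, house 2 = Brazilian/oboe/dahlia, house 3 = Italian/trumpet/lily, house 4 = Greek/flute/poppy, house 5 = Swede/violin/tulip.

lily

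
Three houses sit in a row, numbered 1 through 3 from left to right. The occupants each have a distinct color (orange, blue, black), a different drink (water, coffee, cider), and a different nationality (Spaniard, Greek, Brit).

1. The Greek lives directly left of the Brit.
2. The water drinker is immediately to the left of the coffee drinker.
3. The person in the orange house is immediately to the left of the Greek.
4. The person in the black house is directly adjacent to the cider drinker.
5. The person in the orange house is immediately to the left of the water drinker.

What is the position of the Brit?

From clue 3, the person in the orange house must be in house 1.
Clue 3: the Greek is in house 2.
Clue 5 places the water drinker in house 2.
That leaves cider as the drink for house 1.
So house 3 gets coffee for drink.
So house 1 gets Spaniard for nationality.
That leaves Brit as the nationality for house 3.
From clue 4, the person in the black house must be in house 2.
So house 3 gets blue for color.
So: house 1 = orange/cider/Spaniard, house 2 = black/water/Greek, house 3 = blue/coffee/Brit.

3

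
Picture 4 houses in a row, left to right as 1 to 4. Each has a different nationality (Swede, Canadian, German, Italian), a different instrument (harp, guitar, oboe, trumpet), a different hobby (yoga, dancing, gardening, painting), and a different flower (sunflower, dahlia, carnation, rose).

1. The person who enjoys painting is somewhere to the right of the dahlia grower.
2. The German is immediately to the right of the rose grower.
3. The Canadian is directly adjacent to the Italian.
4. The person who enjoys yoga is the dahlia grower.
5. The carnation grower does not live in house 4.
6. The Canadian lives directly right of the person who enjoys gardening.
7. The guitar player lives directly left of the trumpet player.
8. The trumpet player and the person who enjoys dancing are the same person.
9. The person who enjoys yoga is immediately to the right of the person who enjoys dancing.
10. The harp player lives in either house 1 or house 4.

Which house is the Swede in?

4

Clue 9: the person who enjoys yoga is in house 3.
Clue 9: the person who enjoys dancing is in house 2.
House 1's hobby must be gardening (nothing else left).
House 4 hobby: only painting fits.
The only flower still possible for house 4 is sunflower.
By clue 4, the dahlia grower is in house 3.
From clue 6, the Canadian must be in house 2.
The trumpet player is in house 2 (clue 8).
Clue 2 places the German in house 3.
By clue 2, the rose grower is in house 2.
From clue 7, the guitar player must be in house 1.
House 1 nationality: only Italian fits.
The only nationality still possible for house 4 is Swede.
The only instrument still possible for house 3 is oboe.
House 4 instrument: only harp fits.
House 1 flower: only carnation fits.
So: house 1 = Italian/guitar/gardening/carnation, house 2 = Canadian/trumpet/dancing/rose, house 3 = German/oboe/yoga/dahlia, house 4 = Swede/harp/painting/sunflower.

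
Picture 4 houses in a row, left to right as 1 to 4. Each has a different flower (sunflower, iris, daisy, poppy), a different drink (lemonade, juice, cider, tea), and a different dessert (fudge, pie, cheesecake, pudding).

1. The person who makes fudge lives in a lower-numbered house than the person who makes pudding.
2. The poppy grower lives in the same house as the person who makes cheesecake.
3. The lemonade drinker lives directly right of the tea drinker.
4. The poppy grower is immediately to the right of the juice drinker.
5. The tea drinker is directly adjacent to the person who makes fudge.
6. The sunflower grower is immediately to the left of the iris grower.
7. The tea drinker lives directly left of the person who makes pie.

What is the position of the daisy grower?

1

So house 1 gets fudge for dessert.
Clue 5 places the tea drinker in house 2.
By clue 7, the person who makes pie is in house 3.
Clue 3 places the lemonade drinker in house 3.
House 1's drink must be juice (nothing else left).
House 4 drink: only cider fits.
By clue 4, the poppy grower is in house 2.
From clue 2, the person who makes cheesecake must be in house 2.
The sunflower grower is in house 3 (clue 6).
The iris grower is in house 4 (clue 6).
That leaves daisy as the flower for house 1.
The only dessert still possible for house 4 is pudding.
So: house 1 = daisy/juice/fudge, house 2 = poppy/tea/cheesecake, house 3 = sunflower/lemonade/pie, house 4 = iris/cider/pudding.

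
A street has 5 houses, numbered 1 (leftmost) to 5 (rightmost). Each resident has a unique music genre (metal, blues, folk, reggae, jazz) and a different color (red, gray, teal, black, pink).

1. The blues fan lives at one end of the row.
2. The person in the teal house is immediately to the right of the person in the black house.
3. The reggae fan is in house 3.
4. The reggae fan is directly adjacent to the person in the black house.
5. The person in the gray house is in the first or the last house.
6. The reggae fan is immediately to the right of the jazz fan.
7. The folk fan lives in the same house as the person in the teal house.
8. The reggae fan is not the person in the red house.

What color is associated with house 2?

red

Clue 3: the reggae fan is in house 3.
Clue 6 places the jazz fan in house 2.
The folk fan is in house 5 (clue 7).
Clue 7: the person in the teal house is in house 5.
The only music genre still possible for house 4 is metal.
That leaves pink as the color for house 3.
By clue 2, the person in the black house is in house 4.
That leaves blues as the music genre for house 1.
That leaves gray as the color for house 1.
House 2 color: only red fits.
So: house 1 = blues/gray, house 2 = jazz/red, house 3 = reggae/pink, house 4 = metal/black, house 5 = folk/teal.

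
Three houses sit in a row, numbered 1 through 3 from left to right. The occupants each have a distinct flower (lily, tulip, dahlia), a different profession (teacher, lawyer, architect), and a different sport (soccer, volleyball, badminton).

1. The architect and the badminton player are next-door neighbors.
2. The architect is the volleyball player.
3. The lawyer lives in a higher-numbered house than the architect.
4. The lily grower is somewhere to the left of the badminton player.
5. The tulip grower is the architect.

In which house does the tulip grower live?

2

The only flower still possible for house 3 is dahlia.
The lily grower is narrowed to house 1 or 2; consider each.
Placing it in house 2 leads to a contradiction, so it's in house 1.
The only flower still possible for house 2 is tulip.
The architect is in house 2 (clue 5).
So house 1 gets teacher for profession.
House 3 profession: only lawyer fits.
Clue 1: the badminton player is in house 3.
From clue 2, the volleyball player must be in house 2.
So house 1 gets soccer for sport.
So: house 1 = lily/teacher/soccer, house 2 = tulip/architect/volleyball, house 3 = dahlia/lawyer/badminton.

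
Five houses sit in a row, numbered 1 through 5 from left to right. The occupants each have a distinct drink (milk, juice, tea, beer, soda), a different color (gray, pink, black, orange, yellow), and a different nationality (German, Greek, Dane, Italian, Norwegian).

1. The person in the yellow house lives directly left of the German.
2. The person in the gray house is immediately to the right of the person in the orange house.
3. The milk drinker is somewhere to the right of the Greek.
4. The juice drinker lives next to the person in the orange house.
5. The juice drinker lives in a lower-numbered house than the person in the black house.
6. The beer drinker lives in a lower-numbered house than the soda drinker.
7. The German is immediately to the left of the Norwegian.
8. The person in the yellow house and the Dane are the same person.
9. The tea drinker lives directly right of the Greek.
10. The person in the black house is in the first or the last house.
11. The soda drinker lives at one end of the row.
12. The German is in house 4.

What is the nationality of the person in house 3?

Clue 10: the person in the black house is in house 5.
Clue 11 places the soda drinker in house 5.
By clue 12, the German is in house 4.
The person in the yellow house is in house 3 (clue 1).
By clue 7, the Norwegian is in house 5.
From clue 8, the Dane must be in house 3.
Clue 2: the person in the gray house is in house 2.
From clue 2, the person in the orange house must be in house 1.
The juice drinker is in house 2 (clue 4).
That leaves beer as the drink for house 1.
The only drink still possible for house 3 is tea.
So house 4 gets milk for drink.
House 4 color: only pink fits.
Clue 9: the Greek is in house 2.
House 1's nationality must be Italian (nothing else left).
So: house 1 = beer/orange/Italian, house 2 = juice/gray/Greek, house 3 = tea/yellow/Dane, house 4 = milk/pink/German, house 5 = soda/black/Norwegian.

Dane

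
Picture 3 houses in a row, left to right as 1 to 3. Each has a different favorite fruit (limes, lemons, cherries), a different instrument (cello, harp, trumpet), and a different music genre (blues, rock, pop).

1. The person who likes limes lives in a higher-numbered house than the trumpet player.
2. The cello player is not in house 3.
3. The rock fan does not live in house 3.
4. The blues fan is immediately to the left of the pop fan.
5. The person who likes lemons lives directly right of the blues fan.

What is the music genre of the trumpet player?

House 1 favorite fruit: only cherries fits.
So house 3 gets harp for instrument.
House 3's music genre must be pop (nothing else left).
From clue 4, the blues fan must be in house 2.
The person who likes lemons is in house 3 (clue 5).
House 2 favorite fruit: only limes fits.
That leaves rock as the music genre for house 1.
From clue 1, the trumpet player must be in house 1.
So house 2 gets cello for instrument.
So: house 1 = cherries/trumpet/rock, house 2 = limes/cello/blues, house 3 = lemons/harp/pop.

rock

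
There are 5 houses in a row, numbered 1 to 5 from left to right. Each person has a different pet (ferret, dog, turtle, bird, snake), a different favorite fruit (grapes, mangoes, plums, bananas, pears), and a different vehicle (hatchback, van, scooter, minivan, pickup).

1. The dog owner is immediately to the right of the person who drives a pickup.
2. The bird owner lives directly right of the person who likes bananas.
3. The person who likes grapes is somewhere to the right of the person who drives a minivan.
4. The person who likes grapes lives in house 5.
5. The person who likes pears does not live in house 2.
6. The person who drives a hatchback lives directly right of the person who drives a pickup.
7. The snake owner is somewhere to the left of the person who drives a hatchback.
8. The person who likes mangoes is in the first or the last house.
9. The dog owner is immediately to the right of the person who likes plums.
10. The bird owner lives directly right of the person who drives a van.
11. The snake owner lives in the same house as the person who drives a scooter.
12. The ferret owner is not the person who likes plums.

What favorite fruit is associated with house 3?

pears

By clue 4, the person who likes grapes is in house 5.
House 1 favorite fruit: only mangoes fits.
The only vehicle still possible for house 5 is hatchback.
Clue 6: the person who drives a pickup is in house 4.
The dog owner is in house 5 (clue 1).
Clue 9: the person who likes plums is in house 4.
House 2's favorite fruit must be bananas (nothing else left).
So house 3 gets pears for favorite fruit.
Clue 2: the bird owner is in house 3.
The person who drives a van is in house 2 (clue 10).
The only pet still possible for house 4 is turtle.
Clue 11: the snake owner is in house 1.
From clue 11, the person who drives a scooter must be in house 1.
So house 2 gets ferret for pet.
That leaves minivan as the vehicle for house 3.
So: house 1 = snake/mangoes/scooter, house 2 = ferret/bananas/van, house 3 = bird/pears/minivan, house 4 = turtle/plums/pickup, house 5 = dog/grapes/hatchback.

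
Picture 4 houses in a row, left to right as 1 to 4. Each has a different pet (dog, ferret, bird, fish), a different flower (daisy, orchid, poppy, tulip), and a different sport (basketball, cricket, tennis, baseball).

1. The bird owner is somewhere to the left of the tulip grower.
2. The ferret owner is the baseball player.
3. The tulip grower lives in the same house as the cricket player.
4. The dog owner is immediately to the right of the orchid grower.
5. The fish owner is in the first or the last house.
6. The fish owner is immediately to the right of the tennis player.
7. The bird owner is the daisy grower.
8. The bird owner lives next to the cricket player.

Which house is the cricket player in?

4

Clue 6: the fish owner is in house 4.
Clue 6: the tennis player is in house 3.
The bird owner is narrowed to house 1 or 3; consider each.
Placing it in house 1 leads to a contradiction, so it's in house 3.
The tulip grower is in house 4 (clue 1).
Clue 3 places the cricket player in house 4.
Clue 7 places the daisy grower in house 3.
The only pet still possible for house 1 is ferret.
House 2's pet must be dog (nothing else left).
From clue 2, the baseball player must be in house 1.
By clue 4, the orchid grower is in house 1.
House 2 flower: only poppy fits.
House 2 sport: only basketball fits.
So: house 1 = ferret/orchid/baseball, house 2 = dog/poppy/basketball, house 3 = bird/daisy/tennis, house 4 = fish/tulip/cricket.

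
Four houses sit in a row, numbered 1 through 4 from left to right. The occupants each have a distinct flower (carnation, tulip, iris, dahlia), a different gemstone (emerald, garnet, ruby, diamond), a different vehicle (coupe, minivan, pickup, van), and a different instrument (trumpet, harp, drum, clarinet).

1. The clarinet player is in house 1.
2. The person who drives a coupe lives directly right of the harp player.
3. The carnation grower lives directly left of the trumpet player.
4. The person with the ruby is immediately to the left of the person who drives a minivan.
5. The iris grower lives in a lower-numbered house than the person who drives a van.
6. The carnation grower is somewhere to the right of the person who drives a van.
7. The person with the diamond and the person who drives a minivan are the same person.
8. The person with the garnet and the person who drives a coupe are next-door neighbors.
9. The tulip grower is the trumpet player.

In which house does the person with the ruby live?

Clue 1 places the clarinet player in house 1.
The carnation grower is in house 3 (clue 6).
By clue 6, the person who drives a van is in house 2.
So house 1 gets pickup for vehicle.
By clue 3, the trumpet player is in house 4.
Clue 5 places the iris grower in house 1.
By clue 9, the tulip grower is in house 4.
That leaves dahlia as the flower for house 2.
House 1 gemstone: only emerald fits.
The person with the diamond is narrowed to house 3 or 4; consider each.
Placing it in house 3 leads to a contradiction, so it's in house 4.
By clue 7, the person who drives a minivan is in house 4.
The only vehicle still possible for house 3 is coupe.
Clue 2: the harp player is in house 2.
Clue 4 places the person with the ruby in house 3.
Clue 8: the person with the garnet is in house 2.
So house 3 gets drum for instrument.
So: house 1 = iris/emerald/pickup/clarinet, house 2 = dahlia/garnet/van/harp, house 3 = carnation/ruby/coupe/drum, house 4 = tulip/diamond/minivan/trumpet.

3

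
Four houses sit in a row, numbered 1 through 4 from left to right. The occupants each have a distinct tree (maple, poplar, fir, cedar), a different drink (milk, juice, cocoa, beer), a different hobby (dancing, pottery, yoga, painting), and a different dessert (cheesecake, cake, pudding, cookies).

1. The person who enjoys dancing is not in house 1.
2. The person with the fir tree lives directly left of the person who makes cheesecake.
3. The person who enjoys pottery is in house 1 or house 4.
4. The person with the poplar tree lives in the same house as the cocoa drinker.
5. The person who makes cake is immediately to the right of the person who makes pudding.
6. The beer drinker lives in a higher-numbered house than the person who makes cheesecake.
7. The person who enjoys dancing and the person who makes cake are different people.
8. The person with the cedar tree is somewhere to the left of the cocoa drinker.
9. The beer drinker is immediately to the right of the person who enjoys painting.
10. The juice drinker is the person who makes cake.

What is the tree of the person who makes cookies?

House 1 drink: only milk fits.
The person with the fir tree is narrowed to house 1 or 2; consider each.
Placing it in house 1 leads to a contradiction, so it's in house 2.
By clue 2, the person who makes cheesecake is in house 3.
Clue 6 places the beer drinker in house 4.
From clue 9, the person who enjoys painting must be in house 3.
Clue 4 places the person with the poplar tree in house 3.
Clue 4 places the cocoa drinker in house 3.
By clue 5, the person who makes cake is in house 2.
Clue 5 places the person who makes pudding in house 1.
The person who enjoys dancing is in house 4 (clue 7).
Clue 8: the person with the cedar tree is in house 1.
Clue 10: the juice drinker is in house 2.
House 4 tree: only maple fits.
That leaves pottery as the hobby for house 1.
So house 2 gets yoga for hobby.
That leaves cookies as the dessert for house 4.
So: house 1 = cedar/milk/pottery/pudding, house 2 = fir/juice/yoga/cake, house 3 = poplar/cocoa/painting/cheesecake, house 4 = maple/beer/dancing/cookies.

maple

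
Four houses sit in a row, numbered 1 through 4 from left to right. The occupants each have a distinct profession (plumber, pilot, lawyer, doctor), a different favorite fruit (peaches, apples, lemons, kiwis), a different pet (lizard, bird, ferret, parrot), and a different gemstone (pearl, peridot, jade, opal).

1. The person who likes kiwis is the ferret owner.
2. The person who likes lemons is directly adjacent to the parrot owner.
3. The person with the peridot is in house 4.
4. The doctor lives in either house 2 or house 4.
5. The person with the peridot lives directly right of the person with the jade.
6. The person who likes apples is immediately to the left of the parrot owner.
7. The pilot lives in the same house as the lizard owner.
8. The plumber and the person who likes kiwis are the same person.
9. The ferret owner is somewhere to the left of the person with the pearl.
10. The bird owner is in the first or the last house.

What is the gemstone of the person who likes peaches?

jade

Clue 3: the person with the peridot is in house 4.
Clue 5: the person with the jade is in house 3.
The only gemstone still possible for house 1 is opal.
So house 2 gets pearl for gemstone.
By clue 9, the ferret owner is in house 1.
Clue 1: the person who likes kiwis is in house 1.
By clue 8, the plumber is in house 1.
House 4 pet: only bird fits.
Clue 6: the person who likes apples is in house 2.
From clue 6, the parrot owner must be in house 3.
House 2's pet must be lizard (nothing else left).
From clue 2, the person who likes lemons must be in house 4.
Clue 7: the pilot is in house 2.
The only profession still possible for house 3 is lawyer.
That leaves doctor as the profession for house 4.
House 3 favorite fruit: only peaches fits.
So: house 1 = plumber/kiwis/ferret/opal, house 2 = pilot/apples/lizard/pearl, house 3 = lawyer/peaches/parrot/jade, house 4 = doctor/lemons/bird/peridot.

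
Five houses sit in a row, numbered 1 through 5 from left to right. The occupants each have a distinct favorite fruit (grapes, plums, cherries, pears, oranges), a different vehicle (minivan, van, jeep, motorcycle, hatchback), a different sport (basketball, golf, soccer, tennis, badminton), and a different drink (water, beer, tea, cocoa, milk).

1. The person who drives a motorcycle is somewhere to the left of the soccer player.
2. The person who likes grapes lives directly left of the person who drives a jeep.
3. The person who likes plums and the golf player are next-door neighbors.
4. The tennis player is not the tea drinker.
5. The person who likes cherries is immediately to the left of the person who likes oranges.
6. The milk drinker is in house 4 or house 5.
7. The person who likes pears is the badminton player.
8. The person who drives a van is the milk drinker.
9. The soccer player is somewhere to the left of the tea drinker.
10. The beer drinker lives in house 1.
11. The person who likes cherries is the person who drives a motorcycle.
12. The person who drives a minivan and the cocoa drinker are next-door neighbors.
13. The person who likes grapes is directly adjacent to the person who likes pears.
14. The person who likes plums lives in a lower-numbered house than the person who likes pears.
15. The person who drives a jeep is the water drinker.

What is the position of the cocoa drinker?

2

By clue 10, the beer drinker is in house 1.
House 5's favorite fruit must be pears (nothing else left).
Clue 7 places the badminton player in house 5.
From clue 13, the person who likes grapes must be in house 4.
From clue 2, the person who drives a jeep must be in house 5.
Clue 15: the water drinker is in house 5.
The only drink still possible for house 2 is cocoa.
That leaves tea as the drink for house 3.
That leaves milk as the drink for house 4.
By clue 9, the soccer player is in house 2.
House 4's vehicle must be van (nothing else left).
Clue 1: the person who drives a motorcycle is in house 1.
By clue 11, the person who likes cherries is in house 1.
The only vehicle still possible for house 2 is hatchback.
House 3's vehicle must be minivan (nothing else left).
From clue 5, the person who likes oranges must be in house 2.
The only favorite fruit still possible for house 3 is plums.
Clue 3: the golf player is in house 4.
That leaves tennis as the sport for house 1.
House 3 sport: only basketball fits.
So: house 1 = cherries/motorcycle/tennis/beer, house 2 = oranges/hatchback/soccer/cocoa, house 3 = plums/minivan/basketball/tea, house 4 = grapes/van/golf/milk, house 5 = pears/jeep/badminton/water.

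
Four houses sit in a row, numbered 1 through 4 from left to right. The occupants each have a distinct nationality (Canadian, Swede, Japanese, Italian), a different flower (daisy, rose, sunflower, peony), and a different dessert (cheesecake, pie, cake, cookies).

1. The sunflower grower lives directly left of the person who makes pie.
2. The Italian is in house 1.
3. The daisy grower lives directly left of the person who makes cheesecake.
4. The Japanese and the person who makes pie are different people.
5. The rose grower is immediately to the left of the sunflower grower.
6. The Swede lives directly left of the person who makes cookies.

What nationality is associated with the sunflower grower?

Japanese

Clue 2 places the Italian in house 1.
The only flower still possible for house 4 is peony.
That leaves cake as the dessert for house 1.
House 2's dessert must be cheesecake (nothing else left).
By clue 3, the daisy grower is in house 1.
So house 2 gets rose for flower.
The only flower still possible for house 3 is sunflower.
Clue 1: the person who makes pie is in house 4.
So house 4 gets Canadian for nationality.
House 3 dessert: only cookies fits.
From clue 6, the Swede must be in house 2.
The only nationality still possible for house 3 is Japanese.
So: house 1 = Italian/daisy/cake, house 2 = Swede/rose/cheesecake, house 3 = Japanese/sunflower/cookies, house 4 = Canadian/peony/pie.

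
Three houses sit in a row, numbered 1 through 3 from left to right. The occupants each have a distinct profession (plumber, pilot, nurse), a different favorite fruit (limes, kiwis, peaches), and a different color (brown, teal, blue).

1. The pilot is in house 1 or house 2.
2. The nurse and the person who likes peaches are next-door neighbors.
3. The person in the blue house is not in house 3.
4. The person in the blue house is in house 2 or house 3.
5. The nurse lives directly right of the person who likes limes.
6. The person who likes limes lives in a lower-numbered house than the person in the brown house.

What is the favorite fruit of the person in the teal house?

limes

From clue 4, the person in the blue house must be in house 2.
That leaves teal as the color for house 1.
That leaves brown as the color for house 3.
The nurse is narrowed to house 2 or 3; consider each.
Placing it in house 3 leads to a contradiction, so it's in house 2.
From clue 5, the person who likes limes must be in house 1.
The only profession still possible for house 3 is plumber.
So house 2 gets kiwis for favorite fruit.
House 3's favorite fruit must be peaches (nothing else left).
House 1 profession: only pilot fits.
So: house 1 = pilot/limes/teal, house 2 = nurse/kiwis/blue, house 3 = plumber/peaches/brown.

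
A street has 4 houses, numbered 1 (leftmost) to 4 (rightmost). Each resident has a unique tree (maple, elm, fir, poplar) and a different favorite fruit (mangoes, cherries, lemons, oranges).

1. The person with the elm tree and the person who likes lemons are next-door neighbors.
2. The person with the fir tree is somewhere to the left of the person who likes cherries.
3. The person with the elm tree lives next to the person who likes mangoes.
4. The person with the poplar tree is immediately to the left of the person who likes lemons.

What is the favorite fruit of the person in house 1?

The person with the fir tree is narrowed to house 1 or 2 or 3; consider each.
Placing it in house 1 and house 3 leads to a contradiction, so it's in house 2.
House 1's favorite fruit must be oranges (nothing else left).
House 4's tree must be maple (nothing else left).
So house 3 gets cherries for favorite fruit.
The person with the elm tree is narrowed to house 1 or 3; consider each.
Placing it in house 1 leads to a contradiction, so it's in house 3.
House 1 tree: only poplar fits.
The person who likes lemons is in house 2 (clue 4).
House 4's favorite fruit must be mangoes (nothing else left).
So: house 1 = poplar/oranges, house 2 = fir/lemons, house 3 = elm/cherries, house 4 = maple/mangoes.

oranges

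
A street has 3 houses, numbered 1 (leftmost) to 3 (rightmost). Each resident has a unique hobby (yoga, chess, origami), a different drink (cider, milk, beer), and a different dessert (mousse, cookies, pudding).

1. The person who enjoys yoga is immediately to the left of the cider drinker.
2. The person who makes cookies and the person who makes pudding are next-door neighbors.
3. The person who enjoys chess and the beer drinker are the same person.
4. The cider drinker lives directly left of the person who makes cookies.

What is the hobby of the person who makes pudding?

origami

From clue 4, the cider drinker must be in house 2.
Clue 4: the person who makes cookies is in house 3.
The person who enjoys yoga is in house 1 (clue 1).
By clue 2, the person who makes pudding is in house 2.
House 2 hobby: only origami fits.
So house 3 gets chess for hobby.
The only dessert still possible for house 1 is mousse.
From clue 3, the beer drinker must be in house 3.
So house 1 gets milk for drink.
So: house 1 = yoga/milk/mousse, house 2 = origami/cider/pudding, house 3 = chess/beer/cookies.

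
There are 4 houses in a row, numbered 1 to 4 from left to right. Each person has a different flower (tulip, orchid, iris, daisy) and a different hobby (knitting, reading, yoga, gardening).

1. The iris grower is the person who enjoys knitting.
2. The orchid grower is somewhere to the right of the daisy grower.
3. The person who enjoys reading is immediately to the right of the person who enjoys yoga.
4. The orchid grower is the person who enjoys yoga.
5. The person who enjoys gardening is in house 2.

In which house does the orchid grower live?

By clue 5, the person who enjoys gardening is in house 2.
The only hobby still possible for house 1 is knitting.
The only hobby still possible for house 4 is reading.
The iris grower is in house 1 (clue 1).
The orchid grower is in house 3 (clue 4).
So house 2 gets daisy for flower.
That leaves tulip as the flower for house 4.
House 3's hobby must be yoga (nothing else left).
So: house 1 = iris/knitting, house 2 = daisy/gardening, house 3 = orchid/yoga, house 4 = tulip/reading.

3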